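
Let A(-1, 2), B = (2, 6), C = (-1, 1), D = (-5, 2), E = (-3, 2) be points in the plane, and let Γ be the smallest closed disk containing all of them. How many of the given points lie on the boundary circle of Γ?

By Welzl's lemma the MEC is supported by two points (diametrically opposite) or three points (on a circumcircle).
The farthest pair is B–D with squared distance 65. The circle on this segment as diameter has centre (-1.5, 4) and r² = 65/4 = 16.25.
Check A: distance² to centre = 4.25 ≤ 16.25, so it lies inside.
All remaining points lie in this disk, and no smaller disk contains both endpoints, so this is the minimum enclosing circle.
The points at distance exactly r from the centre are B, D — 2 points.

2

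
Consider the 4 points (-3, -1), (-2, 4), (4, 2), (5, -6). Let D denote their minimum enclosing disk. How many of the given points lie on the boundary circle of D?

The farthest pair is (-2, 4)–(5, -6) with squared distance 149. The circle on this segment as diameter has centre (1.5, -1) and r² = 149/4 = 37.25.
Check (-3, -1): distance² to centre = 20.25 ≤ 37.25, so it lies inside.
All remaining points lie in this disk, and no smaller disk contains both endpoints, so this is the minimum enclosing circle.
The points at distance exactly r from the centre are (-2, 4), (5, -6) — 2 points.

2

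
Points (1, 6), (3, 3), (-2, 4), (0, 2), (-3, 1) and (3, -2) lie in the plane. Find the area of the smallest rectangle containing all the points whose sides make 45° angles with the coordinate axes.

In coordinates u = x + y, v = x − y the rectangle is axis-aligned; the map (x,y)→(u,v) scales areas by 2.
u-values: 7, 6, 2, 2, -2, 1; range = 7 − (-2) = 9.
v-values: -5, 0, -6, -2, -4, 5; range = 5 − (-6) = 11.
Area = (9 × 11) / 2 = 49.5.

49.5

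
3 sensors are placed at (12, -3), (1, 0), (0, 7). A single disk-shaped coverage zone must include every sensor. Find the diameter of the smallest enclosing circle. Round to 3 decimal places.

15.620

Call the three points A, B, C in the order given.
Side lengths²: AB² = 130, AC² = 244, BC² = 50.
Since AC² = 244 ≥ 130 + 50 = 180, the angle opposite AC is not acute, so the smallest enclosing circle has AC as diameter.
Centre = midpoint of AC = (6, 2), r² = 244/4 = 61.
Diameter = 2r = 2√61 ≈ 15.620.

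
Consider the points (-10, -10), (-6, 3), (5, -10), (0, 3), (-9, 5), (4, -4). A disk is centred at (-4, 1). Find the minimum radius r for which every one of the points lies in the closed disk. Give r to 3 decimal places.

The required radius is the distance from (-4, 1) to the farthest point.
Squared distances: 157, 8, 202, 20, 41, 89.
Maximum is 202, attained at (5, -10).
r = √202 ≈ 14.213.

14.213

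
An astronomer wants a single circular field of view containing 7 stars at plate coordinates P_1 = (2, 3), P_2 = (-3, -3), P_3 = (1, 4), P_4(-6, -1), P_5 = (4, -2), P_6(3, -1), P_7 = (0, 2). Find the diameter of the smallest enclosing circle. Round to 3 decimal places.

The minimum enclosing circle of a finite set is fixed by two of the points (as a diameter) or three (as a circumcircle).
The minimum enclosing circle is determined by three boundary points: P_3, P_4, P_5.
Their circumcentre is (-35/38, -27/38) with r² = 18685/722.
The farthest remaining point P_1 is at distance² 16101/722 ≤ 18685/722.
Diameter = 2r = 2√(18685/722) ≈ 10.174.

10.174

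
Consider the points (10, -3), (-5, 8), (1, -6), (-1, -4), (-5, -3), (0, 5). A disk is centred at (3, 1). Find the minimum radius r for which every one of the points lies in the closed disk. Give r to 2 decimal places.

The required radius is the distance from (3, 1) to the farthest point.
Squared distances: 65, 113, 53, 41, 80, 25.
Maximum is 113, attained at (-5, 8).
r = √113 ≈ 10.63.

10.63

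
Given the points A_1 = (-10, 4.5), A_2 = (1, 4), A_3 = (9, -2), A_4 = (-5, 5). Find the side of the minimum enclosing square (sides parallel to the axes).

The bounding box has width 19 and height 7.
An axis-aligned square enclosing the set must have side ≥ max(width, height).
So the minimum side is max(19, 7) = 19.

19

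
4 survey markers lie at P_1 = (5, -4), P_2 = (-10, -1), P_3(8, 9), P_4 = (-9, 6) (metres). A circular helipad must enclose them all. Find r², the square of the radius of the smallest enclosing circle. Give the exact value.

106

A smallest enclosing disk is always determined by at most three of the input points on its boundary.
The farthest pair is P_2–P_3 with squared distance 424. The circle on this segment as diameter has centre (-1, 4) and r² = 424/4 = 106.
Check P_1: distance² to centre = 100 ≤ 106, so it lies inside.
All remaining points lie in this disk, and no smaller disk contains both endpoints, so this is the minimum enclosing circle.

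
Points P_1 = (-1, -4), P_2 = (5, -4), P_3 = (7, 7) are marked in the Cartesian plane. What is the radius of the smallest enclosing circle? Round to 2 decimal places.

Side lengths²: P_1P_2² = 36, P_1P_3² = 185, P_2P_3² = 125.
Since P_1P_3² = 185 ≥ 125 + 36 = 161, the angle opposite P_1P_3 is not acute, so the smallest enclosing circle has P_1P_3 as diameter.
Centre = midpoint of P_1P_3 = (3, 1.5), r² = 185/4 = 46.25.
r = √(46.25) ≈ 6.80.

6.80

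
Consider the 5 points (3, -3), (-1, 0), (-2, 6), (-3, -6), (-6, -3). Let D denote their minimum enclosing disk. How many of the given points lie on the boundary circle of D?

3

The minimum enclosing circle is determined by three boundary points: (3, -3), (-2, 6), (-3, -6).
Their circumcentre is (-103/46, -1/46) with r² = 38425/1058.
The farthest remaining point (-6, -3) is at distance² 24349/1058 ≤ 38425/1058.
The points at distance exactly r from the centre are (3, -3), (-2, 6), (-3, -6) — 3 points.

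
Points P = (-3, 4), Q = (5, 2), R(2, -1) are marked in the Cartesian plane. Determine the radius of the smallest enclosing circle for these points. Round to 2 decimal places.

4.12

Side lengths²: PQ² = 68, PR² = 50, QR² = 18.
Since PQ² = 68 ≥ 50 + 18 = 68, the angle opposite PQ is not acute, so the smallest enclosing circle has PQ as diameter.
Centre = midpoint of PQ = (1, 3), r² = 68/4 = 17.
r = √17 ≈ 4.12.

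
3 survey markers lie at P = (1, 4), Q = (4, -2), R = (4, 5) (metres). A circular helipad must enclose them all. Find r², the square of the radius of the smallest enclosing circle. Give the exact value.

Side lengths²: PQ² = 45, PR² = 10, QR² = 49.
Since QR² = 49 < 45 + 10 = 55, the triangle is acute, so the smallest enclosing circle is the circumcircle.
Circumcentre = (3.5, 1.5), r² = 12.5.

12.5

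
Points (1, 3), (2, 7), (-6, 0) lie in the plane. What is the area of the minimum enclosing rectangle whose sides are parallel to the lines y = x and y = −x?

30

In coordinates u = x + y, v = x − y the rectangle is axis-aligned; the map (x,y)→(u,v) scales areas by 2.
u-values: 4, 9, -6; range = 9 − (-6) = 15.
v-values: -2, -5, -6; range = -2 − (-6) = 4.
Area = (15 × 4) / 2 = 30.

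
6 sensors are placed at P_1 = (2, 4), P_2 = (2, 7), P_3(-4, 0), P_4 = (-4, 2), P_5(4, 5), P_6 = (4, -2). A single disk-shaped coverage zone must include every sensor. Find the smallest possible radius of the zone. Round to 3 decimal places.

5.154

A smallest enclosing disk is always determined by at most three of the input points on its boundary.
The minimum enclosing circle is determined by three boundary points: P_2, P_3, P_6.
Their circumcentre is (0.75, 2) with r² = 26.5625.
The farthest remaining point P_4 is at distance² 22.5625 ≤ 26.5625.
r = √(26.5625) ≈ 5.154.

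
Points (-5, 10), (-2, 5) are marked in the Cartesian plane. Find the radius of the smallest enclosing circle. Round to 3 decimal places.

The smallest circle enclosing two points has them as diameter endpoints.
Centre = midpoint = (-3.5, 7.5); r² = |(-5, 10)−(-2, 5)|²/4 = 34/4 = 8.5.
r = √(8.5) ≈ 2.915.

2.915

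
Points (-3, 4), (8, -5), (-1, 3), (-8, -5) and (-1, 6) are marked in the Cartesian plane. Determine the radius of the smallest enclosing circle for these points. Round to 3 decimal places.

By Welzl's lemma the MEC is supported by two points (diametrically opposite) or three points (on a circumcircle).
The minimum enclosing circle is determined by three boundary points: (8, -5), (-8, -5), (-1, 6).
Their circumcentre is (0, -26/11) with r² = 8585/121.
The farthest remaining point (-3, 4) is at distance² 5989/121 ≤ 8585/121.
r = √(8585/121) ≈ 8.423.

8.423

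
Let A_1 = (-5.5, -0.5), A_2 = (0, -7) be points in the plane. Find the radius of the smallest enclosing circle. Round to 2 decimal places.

The smallest circle enclosing two points has them as diameter endpoints.
Centre = midpoint = (-2.75, -3.75); r² = |A_1A_2|²/4 = 72.5/4 = 18.125.
r = √(18.125) ≈ 4.26.

4.26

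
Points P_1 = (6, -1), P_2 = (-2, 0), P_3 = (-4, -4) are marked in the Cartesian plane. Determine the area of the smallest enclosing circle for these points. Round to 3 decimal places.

Side lengths²: P_1P_2² = 65, P_1P_3² = 109, P_2P_3² = 20.
Since P_1P_3² = 109 ≥ 65 + 20 = 85, the angle opposite P_1P_3 is not acute, so the smallest enclosing circle has P_1P_3 as diameter.
Centre = midpoint of P_1P_3 = (1, -2.5), r² = 109/4 = 27.25.
Area = π·r² = π·27.25 ≈ 85.608.

85.608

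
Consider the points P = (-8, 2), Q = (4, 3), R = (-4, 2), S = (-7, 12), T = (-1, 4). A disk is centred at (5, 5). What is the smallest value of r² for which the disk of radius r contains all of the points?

The required radius is the distance from (5, 5) to the farthest point.
Squared distances: 178, 5, 90, 193, 37.
Maximum is 193, attained at S.

193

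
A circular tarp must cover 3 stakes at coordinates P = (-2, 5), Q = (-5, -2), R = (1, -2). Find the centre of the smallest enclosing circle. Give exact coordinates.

Side lengths²: PQ² = 58, PR² = 58, QR² = 36.
Since PR² = 58 < 58 + 36 = 94, the triangle is acute, so the smallest enclosing circle is the circumcircle.
Circumcentre = (-2, 6/7), r² = 841/49.
Centre = (-2, 6/7).

(-2, 6/7)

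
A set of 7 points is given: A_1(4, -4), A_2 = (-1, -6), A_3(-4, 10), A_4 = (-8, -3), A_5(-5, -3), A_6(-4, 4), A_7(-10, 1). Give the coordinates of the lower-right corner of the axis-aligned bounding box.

x-range [-10, 4], y-range [-6, 10].
The lower-right corner is (4, -6).

(4, -6)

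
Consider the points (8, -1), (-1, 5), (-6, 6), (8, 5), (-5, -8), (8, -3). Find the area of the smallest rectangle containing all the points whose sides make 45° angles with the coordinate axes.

299

In coordinates u = x + y, v = x − y the rectangle is axis-aligned; the map (x,y)→(u,v) scales areas by 2.
u-values: 7, 4, 0, 13, -13, 5; range = 13 − (-13) = 26.
v-values: 9, -6, -12, 3, 3, 11; range = 11 − (-12) = 23.
Area = (26 × 23) / 2 = 299.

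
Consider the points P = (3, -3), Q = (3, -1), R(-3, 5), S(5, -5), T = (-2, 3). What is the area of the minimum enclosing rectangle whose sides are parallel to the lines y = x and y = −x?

18

In coordinates u = x + y, v = x − y the rectangle is axis-aligned; the map (x,y)→(u,v) scales areas by 2.
u-values: 0, 2, 2, 0, 1; range = 2 − 0 = 2.
v-values: 6, 4, -8, 10, -5; range = 10 − (-8) = 18.
Area = (2 × 18) / 2 = 18.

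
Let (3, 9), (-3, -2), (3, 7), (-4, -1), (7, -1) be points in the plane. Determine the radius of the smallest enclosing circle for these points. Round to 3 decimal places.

By Welzl's lemma the MEC is supported by two points (diametrically opposite) or three points (on a circumcircle).
The minimum enclosing circle is determined by three boundary points: (3, 9), (-4, -1), (7, -1).
Their circumcentre is (1.5, 2.6) with r² = 43.21.
The farthest remaining point (-3, -2) is at distance² 41.41 ≤ 43.21.
r = √(43.21) ≈ 6.573.

6.573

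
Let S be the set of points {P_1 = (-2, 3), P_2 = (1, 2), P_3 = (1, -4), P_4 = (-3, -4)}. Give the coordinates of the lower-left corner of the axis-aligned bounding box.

x-range [-3, 1], y-range [-4, 3].
The lower-left corner is (-3, -4).

(-3, -4)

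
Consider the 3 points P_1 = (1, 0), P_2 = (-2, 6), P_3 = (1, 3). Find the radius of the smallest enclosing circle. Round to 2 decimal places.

3.35

Side lengths²: P_1P_2² = 45, P_1P_3² = 9, P_2P_3² = 18.
Since P_1P_2² = 45 ≥ 18 + 9 = 27, the angle opposite P_1P_2 is not acute, so the smallest enclosing circle has P_1P_2 as diameter.
Centre = midpoint of P_1P_2 = (-0.5, 3), r² = 45/4 = 11.25.
r = √(11.25) ≈ 3.35.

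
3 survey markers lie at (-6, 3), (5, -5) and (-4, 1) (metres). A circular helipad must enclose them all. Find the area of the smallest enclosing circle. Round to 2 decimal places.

145.30

Call the three points A, B, C in the order given.
Side lengths²: AB² = 185, AC² = 8, BC² = 117.
Since AB² = 185 ≥ 117 + 8 = 125, the angle opposite AB is not acute, so the smallest enclosing circle has AB as diameter.
Centre = midpoint of AB = (-0.5, -1), r² = 185/4 = 46.25.
Area = π·r² = π·46.25 ≈ 145.30.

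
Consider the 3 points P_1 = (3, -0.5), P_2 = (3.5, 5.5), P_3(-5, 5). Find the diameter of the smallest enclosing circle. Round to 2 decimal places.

9.81

Side lengths²: P_1P_2² = 36.25, P_1P_3² = 94.25, P_2P_3² = 72.5.
Since P_1P_3² = 94.25 < 72.5 + 36.25 = 108.75, the triangle is acute, so the smallest enclosing circle is the circumcircle.
Circumcentre = (-17/28, 79/28), r² = 9425/392.
Diameter = 2r = 2√(9425/392) ≈ 9.81.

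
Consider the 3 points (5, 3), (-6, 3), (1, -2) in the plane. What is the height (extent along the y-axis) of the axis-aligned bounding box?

5

max y = 3, min y = -2, so height = 5.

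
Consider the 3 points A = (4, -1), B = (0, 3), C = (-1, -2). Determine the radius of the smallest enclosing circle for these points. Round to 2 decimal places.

Side lengths²: AB² = 32, AC² = 26, BC² = 26.
Since AB² = 32 < 26 + 26 = 52, the triangle is acute, so the smallest enclosing circle is the circumcircle.
Circumcentre = (7/6, 1/6), r² = 169/18.
r = √(169/18) ≈ 3.06.

3.06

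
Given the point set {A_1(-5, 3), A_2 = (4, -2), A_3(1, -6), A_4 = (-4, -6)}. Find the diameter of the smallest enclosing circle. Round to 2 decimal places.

10.97

A smallest enclosing disk is always determined by at most three of the input points on its boundary.
The minimum enclosing circle is determined by three boundary points: A_1, A_2, A_4.
Their circumcentre is (-27/19, -22/19) with r² = 10865/361.
The farthest remaining point A_3 is at distance² 10580/361 ≤ 10865/361.
Diameter = 2r = 2√(10865/361) ≈ 10.97.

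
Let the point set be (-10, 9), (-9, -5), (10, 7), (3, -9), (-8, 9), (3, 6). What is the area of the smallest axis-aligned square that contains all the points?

400

The bounding box has width 20 and height 18.
An axis-aligned square enclosing the set must have side ≥ max(width, height).
So the minimum side is max(20, 18) = 20.
Area = 20² = 400.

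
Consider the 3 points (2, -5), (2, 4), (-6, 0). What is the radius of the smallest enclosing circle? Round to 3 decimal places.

5.274

Call the three points A, B, C in the order given.
Side lengths²: AB² = 81, AC² = 89, BC² = 80.
Since AC² = 89 < 81 + 80 = 161, the triangle is acute, so the smallest enclosing circle is the circumcircle.
Circumcentre = (-0.75, -0.5), r² = 27.8125.
r = √(27.8125) ≈ 5.274.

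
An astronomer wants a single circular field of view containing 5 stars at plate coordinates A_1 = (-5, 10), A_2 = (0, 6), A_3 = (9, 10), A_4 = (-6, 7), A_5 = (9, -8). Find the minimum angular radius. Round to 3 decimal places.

11.402

The farthest pair is A_1–A_5 with squared distance 520. The circle on this segment as diameter has centre (2, 1) and r² = 520/4 = 130.
Check A_2: distance² to centre = 29 ≤ 130, so it lies inside.
All remaining points lie in this disk, and no smaller disk contains both endpoints, so this is the minimum enclosing circle.
r = √130 ≈ 11.402.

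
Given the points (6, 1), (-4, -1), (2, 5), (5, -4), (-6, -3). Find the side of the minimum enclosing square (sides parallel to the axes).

12

The bounding box has width 12 and height 9.
An axis-aligned square enclosing the set must have side ≥ max(width, height).
So the minimum side is max(12, 9) = 12.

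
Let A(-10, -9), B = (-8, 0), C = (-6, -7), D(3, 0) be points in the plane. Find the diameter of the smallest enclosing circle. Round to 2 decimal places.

15.81

By Welzl's lemma the MEC is supported by two points (diametrically opposite) or three points (on a circumcircle).
The farthest pair is A–D with squared distance 250. The circle on this segment as diameter has centre (-3.5, -4.5) and r² = 250/4 = 62.5.
Check B: distance² to centre = 40.5 ≤ 62.5, so it lies inside.
All remaining points lie in this disk, and no smaller disk contains both endpoints, so this is the minimum enclosing circle.
Diameter = 2r = 2√(62.5) ≈ 15.81.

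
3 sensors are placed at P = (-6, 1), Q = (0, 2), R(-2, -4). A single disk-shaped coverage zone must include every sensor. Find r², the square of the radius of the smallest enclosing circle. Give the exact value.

Side lengths²: PQ² = 37, PR² = 41, QR² = 40.
Since PR² = 41 < 40 + 37 = 77, the triangle is acute, so the smallest enclosing circle is the circumcircle.
Circumcentre = (-91/34, -15/34), r² = 7585/578.

7585/578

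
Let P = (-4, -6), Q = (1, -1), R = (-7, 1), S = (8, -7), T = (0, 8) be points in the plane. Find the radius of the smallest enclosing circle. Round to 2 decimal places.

8.88

By Welzl's lemma the MEC is supported by two points (diametrically opposite) or three points (on a circumcircle).
The minimum enclosing circle is determined by three boundary points: R, S, T.
Their circumcentre is (79/46, -33/46) with r² = 83521/1058.
The farthest remaining point P is at distance² 64109/1058 ≤ 83521/1058.
r = √(83521/1058) ≈ 8.88.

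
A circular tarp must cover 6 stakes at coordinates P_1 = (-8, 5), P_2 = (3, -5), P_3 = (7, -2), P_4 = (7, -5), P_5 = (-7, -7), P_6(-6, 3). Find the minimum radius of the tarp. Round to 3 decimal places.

9.029

The minimum enclosing circle of a finite set is fixed by two of the points (as a diameter) or three (as a circumcircle).
The minimum enclosing circle is determined by three boundary points: P_1, P_4, P_5.
Their circumcentre is (-27/34, -15/34) with r² = 47125/578.
The farthest remaining point P_3 is at distance² 36517/578 ≤ 47125/578.
r = √(47125/578) ≈ 9.029.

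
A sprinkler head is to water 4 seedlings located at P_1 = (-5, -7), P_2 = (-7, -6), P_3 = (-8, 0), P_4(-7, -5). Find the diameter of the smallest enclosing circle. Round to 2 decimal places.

7.62

The farthest pair is P_1–P_3 with squared distance 58. The circle on this segment as diameter has centre (-6.5, -3.5) and r² = 58/4 = 14.5.
Check P_2: distance² to centre = 6.5 ≤ 14.5, so it lies inside.
All remaining points lie in this disk, and no smaller disk contains both endpoints, so this is the minimum enclosing circle.
Diameter = 2r = 2√(14.5) ≈ 7.62.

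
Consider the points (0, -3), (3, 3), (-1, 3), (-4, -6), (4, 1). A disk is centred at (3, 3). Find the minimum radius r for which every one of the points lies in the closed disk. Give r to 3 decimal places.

The required radius is the distance from (3, 3) to the farthest point.
Squared distances: 45, 0, 16, 130, 5.
Maximum is 130, attained at (-4, -6).
r = √130 ≈ 11.402.

11.402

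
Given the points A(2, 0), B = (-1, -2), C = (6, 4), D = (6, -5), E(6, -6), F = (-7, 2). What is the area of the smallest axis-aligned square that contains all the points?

169

The bounding box has width 13 and height 10.
An axis-aligned square enclosing the set must have side ≥ max(width, height).
So the minimum side is max(13, 10) = 13.
Area = 13² = 169.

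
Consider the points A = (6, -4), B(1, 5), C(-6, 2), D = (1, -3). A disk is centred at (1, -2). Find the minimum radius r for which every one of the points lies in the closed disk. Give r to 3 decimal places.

The required radius is the distance from (1, -2) to the farthest point.
Squared distances: 29, 49, 65, 1.
Maximum is 65, attained at C.
r = √65 ≈ 8.062.

8.062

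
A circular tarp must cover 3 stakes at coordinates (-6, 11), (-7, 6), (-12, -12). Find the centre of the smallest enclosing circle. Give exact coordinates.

(-9, -0.5)

Call the three points A, B, C in the order given.
Side lengths²: AB² = 26, AC² = 565, BC² = 349.
Since AC² = 565 ≥ 349 + 26 = 375, the angle opposite AC is not acute, so the smallest enclosing circle has AC as diameter.
Centre = midpoint of AC = (-9, -0.5), r² = 565/4 = 141.25.
Centre = (-9, -0.5).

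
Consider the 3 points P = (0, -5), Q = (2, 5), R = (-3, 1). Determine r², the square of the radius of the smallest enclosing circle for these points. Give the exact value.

Side lengths²: PQ² = 104, PR² = 45, QR² = 41.
Since PQ² = 104 ≥ 45 + 41 = 86, the angle opposite PQ is not acute, so the smallest enclosing circle has PQ as diameter.
Centre = midpoint of PQ = (1, 0), r² = 104/4 = 26.

26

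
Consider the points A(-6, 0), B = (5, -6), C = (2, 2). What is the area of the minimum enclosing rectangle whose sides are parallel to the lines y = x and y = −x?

85

In coordinates u = x + y, v = x − y the rectangle is axis-aligned; the map (x,y)→(u,v) scales areas by 2.
u-values: -6, -1, 4; range = 4 − (-6) = 10.
v-values: -6, 11, 0; range = 11 − (-6) = 17.
Area = (10 × 17) / 2 = 85.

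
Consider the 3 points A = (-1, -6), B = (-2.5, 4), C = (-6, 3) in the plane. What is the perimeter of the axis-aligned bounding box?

30

Width = max x − min x = -1 − (-6) = 5.
Height = max y − min y = 4 − (-6) = 10.
Perimeter = 2(5 + 10) = 30.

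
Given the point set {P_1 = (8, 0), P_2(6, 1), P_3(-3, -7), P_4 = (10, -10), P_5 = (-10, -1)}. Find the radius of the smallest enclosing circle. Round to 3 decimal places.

10.966

A smallest enclosing disk is always determined by at most three of the input points on its boundary.
The farthest pair is P_4–P_5 with squared distance 481. The circle on this segment as diameter has centre (0, -5.5) and r² = 481/4 = 120.25.
Check P_1: distance² to centre = 94.25 ≤ 120.25, so it lies inside.
All remaining points lie in this disk, and no smaller disk contains both endpoints, so this is the minimum enclosing circle.
r = √(120.25) ≈ 10.966.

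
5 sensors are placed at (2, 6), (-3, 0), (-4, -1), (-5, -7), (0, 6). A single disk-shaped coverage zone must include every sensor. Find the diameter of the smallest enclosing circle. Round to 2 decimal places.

14.76

The farthest pair is (2, 6)–(-5, -7) with squared distance 218. The circle on this segment as diameter has centre (-1.5, -0.5) and r² = 218/4 = 54.5.
Check (-3, 0): distance² to centre = 2.5 ≤ 54.5, so it lies inside.
All remaining points lie in this disk, and no smaller disk contains both endpoints, so this is the minimum enclosing circle.
Diameter = 2r = 2√(54.5) ≈ 14.76.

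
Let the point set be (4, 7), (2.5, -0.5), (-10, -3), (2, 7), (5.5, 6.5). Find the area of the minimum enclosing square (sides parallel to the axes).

The bounding box has width 15.5 and height 10.
An axis-aligned square enclosing the set must have side ≥ max(width, height).
So the minimum side is max(15.5, 10) = 15.5.
Area = 15.5² = 240.25.

240.25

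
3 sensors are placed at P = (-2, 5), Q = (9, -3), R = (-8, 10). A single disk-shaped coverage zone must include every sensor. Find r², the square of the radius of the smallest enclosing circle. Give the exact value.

114.5

Side lengths²: PQ² = 185, PR² = 61, QR² = 458.
Since QR² = 458 ≥ 185 + 61 = 246, the angle opposite QR is not acute, so the smallest enclosing circle has QR as diameter.
Centre = midpoint of QR = (0.5, 3.5), r² = 458/4 = 114.5.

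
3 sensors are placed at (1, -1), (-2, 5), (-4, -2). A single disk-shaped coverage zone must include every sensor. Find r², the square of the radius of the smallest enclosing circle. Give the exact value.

3445/242

Call the three points A, B, C in the order given.
Side lengths²: AB² = 45, AC² = 26, BC² = 53.
Since BC² = 53 < 45 + 26 = 71, the triangle is acute, so the smallest enclosing circle is the circumcircle.
Circumcentre = (-45/22, 27/22), r² = 3445/242.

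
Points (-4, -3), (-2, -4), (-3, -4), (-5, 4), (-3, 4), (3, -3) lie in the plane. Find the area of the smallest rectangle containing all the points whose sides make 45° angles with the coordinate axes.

In coordinates u = x + y, v = x − y the rectangle is axis-aligned; the map (x,y)→(u,v) scales areas by 2.
u-values: -7, -6, -7, -1, 1, 0; range = 1 − (-7) = 8.
v-values: -1, 2, 1, -9, -7, 6; range = 6 − (-9) = 15.
Area = (8 × 15) / 2 = 60.

60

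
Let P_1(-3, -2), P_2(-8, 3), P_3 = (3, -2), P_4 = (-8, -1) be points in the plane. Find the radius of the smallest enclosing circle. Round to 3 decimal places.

A smallest enclosing disk is always determined by at most three of the input points on its boundary.
The farthest pair is P_2–P_3 with squared distance 146. The circle on this segment as diameter has centre (-2.5, 0.5) and r² = 146/4 = 36.5.
Check P_1: distance² to centre = 6.5 ≤ 36.5, so it lies inside.
All remaining points lie in this disk, and no smaller disk contains both endpoints, so this is the minimum enclosing circle.
r = √(36.5) ≈ 6.042.

6.042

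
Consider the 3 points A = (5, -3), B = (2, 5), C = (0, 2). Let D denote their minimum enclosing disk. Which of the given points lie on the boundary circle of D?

A, B

Side lengths²: AB² = 73, AC² = 50, BC² = 13.
Since AB² = 73 ≥ 50 + 13 = 63, the angle opposite AB is not acute, so the smallest enclosing circle has AB as diameter.
Centre = midpoint of AB = (3.5, 1), r² = 73/4 = 18.25.
The points at distance exactly r from the centre are A, B — 2 points.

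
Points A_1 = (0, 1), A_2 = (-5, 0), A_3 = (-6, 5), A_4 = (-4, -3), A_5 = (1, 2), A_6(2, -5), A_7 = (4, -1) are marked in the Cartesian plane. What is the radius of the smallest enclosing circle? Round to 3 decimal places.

By Welzl's lemma the MEC is supported by two points (diametrically opposite) or three points (on a circumcircle).
The farthest pair is A_3–A_6 with squared distance 164. The circle on this segment as diameter has centre (-2, 0) and r² = 164/4 = 41.
Check A_1: distance² to centre = 5 ≤ 41, so it lies inside.
All remaining points lie in this disk, and no smaller disk contains both endpoints, so this is the minimum enclosing circle.
r = √41 ≈ 6.403.

6.403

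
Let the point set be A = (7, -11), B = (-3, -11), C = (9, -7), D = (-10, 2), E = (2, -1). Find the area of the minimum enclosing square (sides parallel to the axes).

361

The bounding box has width 19 and height 13.
An axis-aligned square enclosing the set must have side ≥ max(width, height).
So the minimum side is max(19, 13) = 19.
Area = 19² = 361.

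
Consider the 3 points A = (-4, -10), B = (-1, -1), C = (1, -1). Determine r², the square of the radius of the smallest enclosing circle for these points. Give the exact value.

26.5

Side lengths²: AB² = 90, AC² = 106, BC² = 4.
Since AC² = 106 ≥ 90 + 4 = 94, the angle opposite AC is not acute, so the smallest enclosing circle has AC as diameter.
Centre = midpoint of AC = (-1.5, -5.5), r² = 106/4 = 26.5.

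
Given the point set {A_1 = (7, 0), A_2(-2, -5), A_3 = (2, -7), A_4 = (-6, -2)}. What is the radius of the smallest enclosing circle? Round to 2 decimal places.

By Welzl's lemma the MEC is supported by two points (diametrically opposite) or three points (on a circumcircle).
The farthest pair is A_1–A_4 with squared distance 173. The circle on this segment as diameter has centre (0.5, -1) and r² = 173/4 = 43.25.
Check A_2: distance² to centre = 22.25 ≤ 43.25, so it lies inside.
All remaining points lie in this disk, and no smaller disk contains both endpoints, so this is the minimum enclosing circle.
r = √(43.25) ≈ 6.58.

6.58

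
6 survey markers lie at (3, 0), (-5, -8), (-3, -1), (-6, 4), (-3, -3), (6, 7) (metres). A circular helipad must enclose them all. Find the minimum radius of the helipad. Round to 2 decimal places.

9.30

A smallest enclosing disk is always determined by at most three of the input points on its boundary.
The farthest pair is (-5, -8)–(6, 7) with squared distance 346. The circle on this segment as diameter has centre (0.5, -0.5) and r² = 346/4 = 86.5.
Check (3, 0): distance² to centre = 6.5 ≤ 86.5, so it lies inside.
All remaining points lie in this disk, and no smaller disk contains both endpoints, so this is the minimum enclosing circle.
r = √(86.5) ≈ 9.30.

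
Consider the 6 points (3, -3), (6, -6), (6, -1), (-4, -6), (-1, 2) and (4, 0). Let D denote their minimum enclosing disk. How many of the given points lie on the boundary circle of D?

3

The minimum enclosing circle is determined by three boundary points: (6, -6), (-4, -6), (-1, 2).
Their circumcentre is (1, -3.3125) with r² = 32.22265625.
The farthest remaining point (6, -1) is at distance² 30.34765625 ≤ 32.22265625.
The points at distance exactly r from the centre are (6, -6), (-4, -6), (-1, 2) — 3 points.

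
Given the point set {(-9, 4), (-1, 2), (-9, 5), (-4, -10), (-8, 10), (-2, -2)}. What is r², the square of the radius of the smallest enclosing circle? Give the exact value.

By Welzl's lemma the MEC is supported by two points (diametrically opposite) or three points (on a circumcircle).
The farthest pair is (-4, -10)–(-8, 10) with squared distance 416. The circle on this segment as diameter has centre (-6, 0) and r² = 416/4 = 104.
Check (-9, 4): distance² to centre = 25 ≤ 104, so it lies inside.
All remaining points lie in this disk, and no smaller disk contains both endpoints, so this is the minimum enclosing circle.

104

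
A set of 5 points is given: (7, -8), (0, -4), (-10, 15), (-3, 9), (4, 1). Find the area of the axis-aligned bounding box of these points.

391

x ranges over [-10, 7], width 17.
y ranges over [-8, 15], height 23.
Area = 17 × 23 = 391.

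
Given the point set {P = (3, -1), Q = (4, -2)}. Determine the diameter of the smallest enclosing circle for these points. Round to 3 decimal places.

The smallest circle enclosing two points has them as diameter endpoints.
Centre = midpoint = (3.5, -1.5); r² = |PQ|²/4 = 2/4 = 0.5.
Diameter = 2r = 2√(0.5) ≈ 1.414.

1.414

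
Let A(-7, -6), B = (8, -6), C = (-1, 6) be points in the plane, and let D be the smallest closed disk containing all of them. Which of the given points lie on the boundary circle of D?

Side lengths²: AB² = 225, AC² = 180, BC² = 225.
Since BC² = 225 < 225 + 180 = 405, the triangle is acute, so the smallest enclosing circle is the circumcircle.
Circumcentre = (0.5, -2.25), r² = 70.3125.
The points at distance exactly r from the centre are A, B, C — 3 points.

A, B, C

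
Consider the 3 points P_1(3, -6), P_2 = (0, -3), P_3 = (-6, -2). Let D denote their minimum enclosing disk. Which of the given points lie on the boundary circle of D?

P_1, P_3

Side lengths²: P_1P_2² = 18, P_1P_3² = 97, P_2P_3² = 37.
Since P_1P_3² = 97 ≥ 37 + 18 = 55, the angle opposite P_1P_3 is not acute, so the smallest enclosing circle has P_1P_3 as diameter.
Centre = midpoint of P_1P_3 = (-1.5, -4), r² = 97/4 = 24.25.
The points at distance exactly r from the centre are P_1, P_3 — 2 points.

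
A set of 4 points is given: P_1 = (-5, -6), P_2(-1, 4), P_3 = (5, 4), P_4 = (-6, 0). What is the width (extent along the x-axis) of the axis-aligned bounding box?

11

max x = 5, min x = -6, so width = 11.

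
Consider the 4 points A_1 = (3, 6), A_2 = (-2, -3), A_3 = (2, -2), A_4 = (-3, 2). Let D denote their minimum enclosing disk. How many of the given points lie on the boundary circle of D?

2

By Welzl's lemma the MEC is supported by two points (diametrically opposite) or three points (on a circumcircle).
The farthest pair is A_1–A_2 with squared distance 106. The circle on this segment as diameter has centre (0.5, 1.5) and r² = 106/4 = 26.5.
Check A_3: distance² to centre = 14.5 ≤ 26.5, so it lies inside.
All remaining points lie in this disk, and no smaller disk contains both endpoints, so this is the minimum enclosing circle.
The points at distance exactly r from the centre are A_1, A_2 — 2 points.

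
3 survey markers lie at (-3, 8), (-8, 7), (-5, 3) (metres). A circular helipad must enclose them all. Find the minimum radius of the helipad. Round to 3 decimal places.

2.985

Call the three points A, B, C in the order given.
Side lengths²: AB² = 26, AC² = 29, BC² = 25.
Since AC² = 29 < 26 + 25 = 51, the triangle is acute, so the smallest enclosing circle is the circumcircle.
Circumcentre = (-239/46, 275/46), r² = 9425/1058.
r = √(9425/1058) ≈ 2.985.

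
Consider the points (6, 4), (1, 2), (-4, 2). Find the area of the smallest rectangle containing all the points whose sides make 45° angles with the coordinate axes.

In coordinates u = x + y, v = x − y the rectangle is axis-aligned; the map (x,y)→(u,v) scales areas by 2.
u-values: 10, 3, -2; range = 10 − (-2) = 12.
v-values: 2, -1, -6; range = 2 − (-6) = 8.
Area = (12 × 8) / 2 = 48.

48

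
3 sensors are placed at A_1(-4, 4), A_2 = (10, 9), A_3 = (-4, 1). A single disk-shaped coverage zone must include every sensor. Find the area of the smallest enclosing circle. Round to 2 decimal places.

204.20

Side lengths²: A_1A_2² = 221, A_1A_3² = 9, A_2A_3² = 260.
Since A_2A_3² = 260 ≥ 221 + 9 = 230, the angle opposite A_2A_3 is not acute, so the smallest enclosing circle has A_2A_3 as diameter.
Centre = midpoint of A_2A_3 = (3, 5), r² = 260/4 = 65.
Area = π·r² = π·65 ≈ 204.20.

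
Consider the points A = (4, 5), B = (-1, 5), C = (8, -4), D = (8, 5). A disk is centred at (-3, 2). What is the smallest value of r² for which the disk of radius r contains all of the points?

The required radius is the distance from (-3, 2) to the farthest point.
Squared distances: 58, 13, 157, 130.
Maximum is 157, attained at C.

157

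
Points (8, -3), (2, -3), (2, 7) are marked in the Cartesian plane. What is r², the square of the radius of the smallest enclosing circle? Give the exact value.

34

Call the three points A, B, C in the order given.
Side lengths²: AB² = 36, AC² = 136, BC² = 100.
Since AC² = 136 ≥ 100 + 36 = 136, the angle opposite AC is not acute, so the smallest enclosing circle has AC as diameter.
Centre = midpoint of AC = (5, 2), r² = 136/4 = 34.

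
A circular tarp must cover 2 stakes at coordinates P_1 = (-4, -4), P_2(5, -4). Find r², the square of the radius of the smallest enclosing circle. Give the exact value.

The smallest circle enclosing two points has them as diameter endpoints.
Centre = midpoint = (0.5, -4); r² = |P_1P_2|²/4 = 81/4 = 20.25.

20.25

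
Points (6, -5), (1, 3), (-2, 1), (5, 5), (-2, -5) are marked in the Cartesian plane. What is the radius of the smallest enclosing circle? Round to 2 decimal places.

6.13

A smallest enclosing disk is always determined by at most three of the input points on its boundary.
The minimum enclosing circle is determined by three boundary points: (6, -5), (5, 5), (-2, -5).
Their circumcentre is (2, -0.35) with r² = 37.6225.
The farthest remaining point (-2, 1) is at distance² 17.8225 ≤ 37.6225.
r = √(37.6225) ≈ 6.13.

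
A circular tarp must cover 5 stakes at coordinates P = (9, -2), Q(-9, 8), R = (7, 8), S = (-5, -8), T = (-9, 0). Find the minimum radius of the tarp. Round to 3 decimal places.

The minimum enclosing circle of a finite set is fixed by two of the points (as a diameter) or three (as a circumcircle).
The minimum enclosing circle is determined by three boundary points: P, Q, S.
Their circumcentre is (-25/31, 48/31) with r² = 104516/961.
The farthest remaining point R is at distance² 98564/961 ≤ 104516/961.
r = √(104516/961) ≈ 10.429.

10.429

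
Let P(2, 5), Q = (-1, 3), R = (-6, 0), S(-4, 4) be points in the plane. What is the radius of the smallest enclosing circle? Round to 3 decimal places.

4.717

The minimum enclosing circle of a finite set is fixed by two of the points (as a diameter) or three (as a circumcircle).
The farthest pair is P–R with squared distance 89. The circle on this segment as diameter has centre (-2, 2.5) and r² = 89/4 = 22.25.
Check Q: distance² to centre = 1.25 ≤ 22.25, so it lies inside.
All remaining points lie in this disk, and no smaller disk contains both endpoints, so this is the minimum enclosing circle.
r = √(22.25) ≈ 4.717.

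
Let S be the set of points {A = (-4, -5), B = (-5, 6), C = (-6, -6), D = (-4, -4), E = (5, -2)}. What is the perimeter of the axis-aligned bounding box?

46

Width = max x − min x = 5 − (-6) = 11.
Height = max y − min y = 6 − (-6) = 12.
Perimeter = 2(11 + 12) = 46.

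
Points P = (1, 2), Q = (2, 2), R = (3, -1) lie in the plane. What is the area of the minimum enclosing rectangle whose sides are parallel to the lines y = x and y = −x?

In coordinates u = x + y, v = x − y the rectangle is axis-aligned; the map (x,y)→(u,v) scales areas by 2.
u-values: 3, 4, 2; range = 4 − 2 = 2.
v-values: -1, 0, 4; range = 4 − (-1) = 5.
Area = (2 × 5) / 2 = 5.

5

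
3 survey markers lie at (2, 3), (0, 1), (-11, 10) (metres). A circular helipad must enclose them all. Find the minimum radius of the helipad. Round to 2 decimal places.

Call the three points A, B, C in the order given.
Side lengths²: AB² = 8, AC² = 218, BC² = 202.
Since AC² = 218 ≥ 202 + 8 = 210, the angle opposite AC is not acute, so the smallest enclosing circle has AC as diameter.
Centre = midpoint of AC = (-4.5, 6.5), r² = 218/4 = 54.5.
r = √(54.5) ≈ 7.38.

7.38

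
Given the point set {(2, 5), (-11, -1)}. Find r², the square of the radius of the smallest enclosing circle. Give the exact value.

51.25

The smallest circle enclosing two points has them as diameter endpoints.
Centre = midpoint = (-4.5, 2); r² = |(2, 5)−(-11, -1)|²/4 = 205/4 = 51.25.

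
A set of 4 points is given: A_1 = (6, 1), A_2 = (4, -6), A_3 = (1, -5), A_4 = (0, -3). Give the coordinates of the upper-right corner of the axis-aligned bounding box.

(6, 1)

x-range [0, 6], y-range [-6, 1].
The upper-right corner is (6, 1).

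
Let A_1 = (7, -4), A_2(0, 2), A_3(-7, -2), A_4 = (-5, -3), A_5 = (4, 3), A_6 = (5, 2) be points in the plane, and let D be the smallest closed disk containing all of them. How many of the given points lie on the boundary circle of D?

3

The minimum enclosing circle is determined by three boundary points: A_1, A_3, A_5.
Their circumcentre is (1/46, -131/46) with r² = 52925/1058.
The farthest remaining point A_6 is at distance² 51085/1058 ≤ 52925/1058.
The points at distance exactly r from the centre are A_1, A_3, A_5 — 3 points.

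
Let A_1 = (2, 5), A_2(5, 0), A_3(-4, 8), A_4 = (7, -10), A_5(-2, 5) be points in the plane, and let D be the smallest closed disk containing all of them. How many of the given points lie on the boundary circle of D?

2

By Welzl's lemma the MEC is supported by two points (diametrically opposite) or three points (on a circumcircle).
The farthest pair is A_3–A_4 with squared distance 445. The circle on this segment as diameter has centre (1.5, -1) and r² = 445/4 = 111.25.
Check A_1: distance² to centre = 36.25 ≤ 111.25, so it lies inside.
All remaining points lie in this disk, and no smaller disk contains both endpoints, so this is the minimum enclosing circle.
The points at distance exactly r from the centre are A_3, A_4 — 2 points.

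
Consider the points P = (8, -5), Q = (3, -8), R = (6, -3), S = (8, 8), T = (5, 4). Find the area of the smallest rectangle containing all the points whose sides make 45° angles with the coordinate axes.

In coordinates u = x + y, v = x − y the rectangle is axis-aligned; the map (x,y)→(u,v) scales areas by 2.
u-values: 3, -5, 3, 16, 9; range = 16 − (-5) = 21.
v-values: 13, 11, 9, 0, 1; range = 13 − 0 = 13.
Area = (21 × 13) / 2 = 136.5.

136.5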